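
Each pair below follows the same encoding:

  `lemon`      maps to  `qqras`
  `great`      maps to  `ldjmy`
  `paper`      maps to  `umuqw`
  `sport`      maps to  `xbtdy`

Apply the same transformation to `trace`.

Shifts by position in lemon: pos 0: l→q (+5), pos 1: e→q (+12), pos 2: m→r (+5), pos 3: o→a (+12) — repeating every 2. The shifts repeat in a cycle of length 2: positions 0,1,… shift by +5, +12, then the pattern repeats.
Applying it to trace: t+5=y, r+12=d, a+5=f, c+12=o, e+5=j.

ydfoj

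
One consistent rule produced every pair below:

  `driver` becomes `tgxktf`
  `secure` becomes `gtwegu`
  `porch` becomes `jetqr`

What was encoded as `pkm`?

The output letters match the input read backwards, each shifted +2: driver reversed is revird. Two steps: reverse the string, then apply a Caesar shift of +2.
Decoding pkm: shift back: p−2=n, k−2=i, m−2=k → nik; then reverse → kin.

kin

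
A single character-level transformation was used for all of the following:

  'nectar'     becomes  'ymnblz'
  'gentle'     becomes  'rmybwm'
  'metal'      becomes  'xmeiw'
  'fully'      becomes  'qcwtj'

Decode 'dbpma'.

Shifts by position in nectar: pos 0: n→y (+11), pos 1: e→m (+8), pos 2: c→n (+11), pos 3: t→b (+8) — repeating every 2. It's a Vigenère-style cipher with numeric key [11,8]: position i shifts by key[i mod 2].
Reversing it on dbpma: d−11=s, b−8=t, p−11=e, m−8=e, a−11=p.

steep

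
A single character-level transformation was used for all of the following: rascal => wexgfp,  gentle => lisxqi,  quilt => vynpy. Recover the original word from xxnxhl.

Shifts by position in rascal: pos 0: r→w (+5), pos 1: a→e (+4), pos 2: s→x (+5), pos 3: c→g (+4) — repeating every 2. The shifts repeat in a cycle of length 2: positions 0,1,… shift by +5, +4, then the pattern repeats.
Undoing it on xxnxhl: x−5=s, x−4=t, n−5=i, x−4=t, h−5=c, l−4=h.

stitch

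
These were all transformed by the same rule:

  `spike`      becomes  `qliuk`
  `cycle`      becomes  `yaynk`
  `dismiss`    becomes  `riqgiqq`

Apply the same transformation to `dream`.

This is an affine cipher: with a=0,…,z=25, each position x becomes (19x+12) mod 26.
For dream: d(3)→19·3+12≡17=r; r(17)→19·17+12≡23=x; e(4)→19·4+12≡10=k; a(0)→19·0+12≡12=m; m(12)→19·12+12≡6=g (all mod 26).

rxkmg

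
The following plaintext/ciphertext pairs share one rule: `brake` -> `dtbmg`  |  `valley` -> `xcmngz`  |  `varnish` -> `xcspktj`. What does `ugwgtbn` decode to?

A repeating key of period 3 is used — shifts +2, +2, +1 over and over.
Reversing it on ugwgtbn: u−2=s, g−2=e, w−1=v, g−2=e, t−2=r, b−1=a, n−2=l.

several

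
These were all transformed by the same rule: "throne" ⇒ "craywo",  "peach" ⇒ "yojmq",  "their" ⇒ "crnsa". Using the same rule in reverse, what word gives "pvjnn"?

glade

Shifts by position in throne: pos 0: t→c (+9), pos 1: h→r (+10), pos 2: r→a (+9), pos 3: o→y (+10) — repeating every 2. The shifts repeat in a cycle of length 2: positions 0,1,… shift by +9, +10, then the pattern repeats.
Reversing it on pvjnn: p−9=g, v−10=l, j−9=a, n−10=d, n−9=e.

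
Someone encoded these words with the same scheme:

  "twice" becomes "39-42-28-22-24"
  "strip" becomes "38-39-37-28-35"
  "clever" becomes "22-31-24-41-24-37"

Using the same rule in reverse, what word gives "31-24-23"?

led

t is letter #20 and maps to 39: an offset of 19. Letters become their 1-based position plus 19 (so a→20, b→21, …).
Undoing it on 31-24-23: 31→(31−19)÷1=12=l, 24→(24−19)÷1=5=e, 23→(23−19)÷1=4=d.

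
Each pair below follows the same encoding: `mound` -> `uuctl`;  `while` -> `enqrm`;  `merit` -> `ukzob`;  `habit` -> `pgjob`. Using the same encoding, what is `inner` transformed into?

It's a Vigenère-style cipher with numeric key [8,6]: position i shifts by key[i mod 2].
Applying it to inner: i+8=q, n+6=t, n+8=v, e+6=k, r+8=z.

qtvkz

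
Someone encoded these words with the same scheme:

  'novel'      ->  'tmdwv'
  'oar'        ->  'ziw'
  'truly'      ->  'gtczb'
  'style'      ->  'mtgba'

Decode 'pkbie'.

The output letters match the input read backwards, each shifted +8: novel reversed is levon. Read the word backwards and shift each letter +8.
Undoing it on pkbie: shift back: p−8=h, k−8=c, b−8=t, i−8=a, e−8=w → hctaw; then reverse → watch.

watch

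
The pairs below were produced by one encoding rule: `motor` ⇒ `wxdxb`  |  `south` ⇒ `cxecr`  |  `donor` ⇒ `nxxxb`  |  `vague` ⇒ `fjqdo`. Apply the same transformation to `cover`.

mxfnb

Shifts by position in motor: pos 0: m→w (+10), pos 1: o→x (+9), pos 2: t→d (+10), pos 3: o→x (+9) — repeating every 2. A repeating key of period 2 is used — shifts +10, +9 over and over.
Applying it to cover: c+10=m, o+9=x, v+10=f, e+9=n, r+10=b.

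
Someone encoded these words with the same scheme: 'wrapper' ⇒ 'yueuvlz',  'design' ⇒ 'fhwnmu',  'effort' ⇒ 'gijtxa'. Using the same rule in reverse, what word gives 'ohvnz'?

merit

In wrapper: w→y is +2, r→u is +3, a→e is +4, p→u is +5 — the shift increases by 1 each position. Each letter shifts forward by (position + 2), i.e. 2, 3, 4, … — the shift grows by one for each successive letter.
Undoing it on ohvnz: o−2=m, h−3=e, v−4=r, n−5=i, z−6=t.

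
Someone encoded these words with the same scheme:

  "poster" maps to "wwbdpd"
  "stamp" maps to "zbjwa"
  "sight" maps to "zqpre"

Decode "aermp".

In poster: p→w is +7, o→w is +8, s→b is +9, t→d is +10 — the shift increases by 1 each position. Letter i (0-indexed) is shifted by i+7, so successive shifts are 7, 8, 9, ….
Decoding aermp: a−7=t, e−8=w, r−9=i, m−10=c, p−11=e.

twice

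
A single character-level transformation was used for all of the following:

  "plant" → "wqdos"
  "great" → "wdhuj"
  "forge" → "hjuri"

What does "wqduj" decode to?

grant

The word is reversed, then every letter is shifted forward by 3.
Decoding wqduj: shift back: w−3=t, q−3=n, d−3=a, u−3=r, j−3=g → tnarg; then reverse → grant.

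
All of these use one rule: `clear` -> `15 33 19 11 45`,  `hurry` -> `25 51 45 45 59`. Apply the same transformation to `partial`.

41 11 45 49 27 11 33

The formula is n = 2×(alphabet index, a=1) + 9.
Applying it to partial: p=16→41, a=1→11, r=18→45, t=20→49, i=9→27, a=1→11, l=12→33.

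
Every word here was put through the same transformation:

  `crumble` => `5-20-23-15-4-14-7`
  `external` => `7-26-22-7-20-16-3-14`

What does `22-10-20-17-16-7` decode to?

throne

c is letter #3 and maps to 5: an offset of 2. Letters become their 1-based position plus 2 (so a→3, b→4, …).
Reversing it on 22-10-20-17-16-7: 22→(22−2)÷1=20=t, 10→(10−2)÷1=8=h, 20→(20−2)÷1=18=r, 17→(17−2)÷1=15=o, 16→(16−2)÷1=14=n, 7→(7−2)÷1=5=e.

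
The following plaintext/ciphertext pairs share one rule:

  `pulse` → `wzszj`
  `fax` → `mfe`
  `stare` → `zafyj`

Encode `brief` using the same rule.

Two shifts are in play — +5 for a/e/i/o/u, +7 for every other letter.
On brief: b(cons)+7=i, r(cons)+7=y, i(vowel)+5=n, e(vowel)+5=j, f(cons)+7=m.

iynjm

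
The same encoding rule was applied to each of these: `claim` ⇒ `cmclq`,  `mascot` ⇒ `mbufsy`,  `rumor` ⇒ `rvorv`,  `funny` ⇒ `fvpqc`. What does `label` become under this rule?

lbdhp

In claim: c→c is +0, l→m is +1, a→c is +2, i→l is +3 — the shift increases by 1 each position. The shift increases by 1 at each position, starting from +0: 0, 1, 2, ….
On label: l+0=l, a+1=b, b+2=d, e+3=h, l+4=p.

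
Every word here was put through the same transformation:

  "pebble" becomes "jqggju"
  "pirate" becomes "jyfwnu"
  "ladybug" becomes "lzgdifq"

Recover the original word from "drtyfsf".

anatomy

The output letters match the input read backwards, each shifted +5: pebble reversed is elbbep. Two steps: reverse the string, then apply a Caesar shift of +5.
Undoing it on drtyfsf: shift back: d−5=y, r−5=m, t−5=o, y−5=t, f−5=a, s−5=n, f−5=a → ymotana; then reverse → anatomy.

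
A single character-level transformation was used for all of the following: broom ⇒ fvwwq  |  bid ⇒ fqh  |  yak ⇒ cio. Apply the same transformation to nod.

The shift depends on letter class: consonant b→f is +4, but vowel o→w is +8. Two shifts are in play — +8 for a/e/i/o/u, +4 for every other letter.
Applying it to nod: n(cons)+4=r, o(vowel)+8=w, d(cons)+4=h.

rwh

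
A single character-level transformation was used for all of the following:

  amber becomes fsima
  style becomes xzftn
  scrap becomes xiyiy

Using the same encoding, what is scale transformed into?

In amber: a→f is +5, m→s is +6, b→i is +7, e→m is +8 — the shift increases by 1 each position. The shift increases by 1 at each position, starting from +5: 5, 6, 7, ….
For scale: s+5=x, c+6=i, a+7=h, l+8=t, e+9=n.

xihtn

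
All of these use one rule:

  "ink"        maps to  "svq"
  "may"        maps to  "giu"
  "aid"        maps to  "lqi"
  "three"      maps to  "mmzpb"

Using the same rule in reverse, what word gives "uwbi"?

atom

The output letters match the input read backwards, each shifted +8: ink reversed is kni. Two steps: reverse the string, then apply a Caesar shift of +8.
Undoing it on uwbi: shift back: u−8=m, w−8=o, b−8=t, i−8=a → mota; then reverse → atom.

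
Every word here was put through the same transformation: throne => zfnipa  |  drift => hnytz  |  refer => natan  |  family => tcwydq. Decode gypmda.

single

This is an affine cipher: with a=0,…,z=25, each position x becomes (19x+2) mod 26.
Reversing it on gypmda: g(6)→11·(6−2)≡18=s; y(24)→11·(24−2)≡8=i; p(15)→11·(15−2)≡13=n; m(12)→11·(12−2)≡6=g; d(3)→11·(3−2)≡11=l; a(0)→11·(0−2)≡4=e (all mod 26).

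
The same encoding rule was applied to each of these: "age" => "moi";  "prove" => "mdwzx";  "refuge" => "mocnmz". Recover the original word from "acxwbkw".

octopus

Two steps: reverse the string, then apply a Caesar shift of +8.
Decoding acxwbkw: shift back: a−8=s, c−8=u, x−8=p, w−8=o, b−8=t, k−8=c, w−8=o → supotco; then reverse → octopus.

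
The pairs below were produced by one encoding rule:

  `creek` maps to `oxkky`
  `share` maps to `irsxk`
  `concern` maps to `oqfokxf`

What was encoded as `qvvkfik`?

c(2)→o(14) and r(17)→x(23) fit y≡11x+18 (mod 26); the inverse of 11 mod 26 is 19. Treating letters as 0–25, the rule is x ↦ 11x + 18 (mod 26).
Decoding qvvkfik: q(16)→19·(16−18)≡14=o; v(21)→19·(21−18)≡5=f; v(21)→19·(21−18)≡5=f; k(10)→19·(10−18)≡4=e; f(5)→19·(5−18)≡13=n; i(8)→19·(8−18)≡18=s; k(10)→19·(10−18)≡4=e (all mod 26).

offense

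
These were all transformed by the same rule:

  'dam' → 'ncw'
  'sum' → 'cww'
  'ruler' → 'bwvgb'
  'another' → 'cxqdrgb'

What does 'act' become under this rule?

The shift depends on letter class: consonant d→n is +10, but vowel a→c is +2. The rule splits by letter class: vowels +2, consonants +10.
On act: a(vowel)+2=c, c(cons)+10=m, t(cons)+10=d.

cmd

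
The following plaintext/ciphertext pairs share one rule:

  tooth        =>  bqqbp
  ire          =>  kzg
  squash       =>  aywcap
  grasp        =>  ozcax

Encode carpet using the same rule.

The shift depends on letter class: consonant t→b is +8, but vowel o→q is +2. The rule splits by letter class: vowels +2, consonants +8.
For carpet: c(cons)+8=k, a(vowel)+2=c, r(cons)+8=z, p(cons)+8=x, e(vowel)+2=g, t(cons)+8=b.

kczxgb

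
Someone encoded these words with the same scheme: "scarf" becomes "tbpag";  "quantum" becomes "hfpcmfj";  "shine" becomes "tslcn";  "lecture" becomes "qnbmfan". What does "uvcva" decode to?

donor

s(18)→t(19) and c(2)→b(1) fit y≡19x+15 (mod 26); the inverse of 19 mod 26 is 11. Treating letters as 0–25, the rule is x ↦ 19x + 15 (mod 26).
Reversing it on uvcva: u(20)→11·(20−15)≡3=d; v(21)→11·(21−15)≡14=o; c(2)→11·(2−15)≡13=n; v(21)→11·(21−15)≡14=o; a(0)→11·(0−15)≡17=r (all mod 26).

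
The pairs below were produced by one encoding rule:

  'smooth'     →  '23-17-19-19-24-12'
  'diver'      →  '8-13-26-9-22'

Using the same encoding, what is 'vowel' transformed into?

s is letter #19 and maps to 23: an offset of 4. Letters become their 1-based position plus 4 (so a→5, b→6, …).
Applying it to vowel: v=22→26, o=15→19, w=23→27, e=5→9, l=12→16.

26-19-27-9-16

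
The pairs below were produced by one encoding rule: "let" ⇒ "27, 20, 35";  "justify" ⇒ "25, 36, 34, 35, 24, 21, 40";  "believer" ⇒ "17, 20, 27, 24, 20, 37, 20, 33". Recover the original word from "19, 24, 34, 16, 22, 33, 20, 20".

l is letter #12 and maps to 27: an offset of 15. The number is (letter's place in the alphabet, a=1) + 15.
Undoing it on 19, 24, 34, 16, 22, 33, 20, 20: 19→(19−15)÷1=4=d, 24→(24−15)÷1=9=i, 34→(34−15)÷1=19=s, 16→(16−15)÷1=1=a, 22→(22−15)÷1=7=g, 33→(33−15)÷1=18=r, 20→(20−15)÷1=5=e, 20→(20−15)÷1=5=e.

disagree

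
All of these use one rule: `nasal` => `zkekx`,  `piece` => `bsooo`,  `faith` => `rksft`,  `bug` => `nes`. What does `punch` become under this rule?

The shift depends on letter class: consonant n→z is +12, but vowel a→k is +10. Two shifts are in play — +10 for a/e/i/o/u, +12 for every other letter.
For punch: p(cons)+12=b, u(vowel)+10=e, n(cons)+12=z, c(cons)+12=o, h(cons)+12=t.

bezot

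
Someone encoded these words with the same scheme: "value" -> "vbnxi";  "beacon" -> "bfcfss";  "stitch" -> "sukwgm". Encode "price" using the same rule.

pskfi

Letter i (0-indexed) is shifted by i+0, so successive shifts are 0, 1, 2, ….
On price: p+0=p, r+1=s, i+2=k, c+3=f, e+4=i.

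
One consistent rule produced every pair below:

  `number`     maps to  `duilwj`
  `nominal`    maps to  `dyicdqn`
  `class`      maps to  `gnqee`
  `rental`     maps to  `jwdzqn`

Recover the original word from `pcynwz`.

n(13)→d(3) and u(20)→u(20) fit y≡21x+16 (mod 26); the inverse of 21 mod 26 is 5. Treating letters as 0–25, the rule is x ↦ 21x + 16 (mod 26).
Undoing it on pcynwz: p(15)→5·(15−16)≡21=v; c(2)→5·(2−16)≡8=i; y(24)→5·(24−16)≡14=o; n(13)→5·(13−16)≡11=l; w(22)→5·(22−16)≡4=e; z(25)→5·(25−16)≡19=t (all mod 26).

violet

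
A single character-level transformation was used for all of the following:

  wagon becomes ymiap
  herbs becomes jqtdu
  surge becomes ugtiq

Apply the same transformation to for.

The shift depends on letter class: consonant w→y is +2, but vowel a→m is +12. The rule splits by letter class: vowels +12, consonants +2.
On for: f(cons)+2=h, o(vowel)+12=a, r(cons)+2=t.

hat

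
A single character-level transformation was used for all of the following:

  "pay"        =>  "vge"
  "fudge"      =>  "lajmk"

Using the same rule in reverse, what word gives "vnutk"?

Compare letters: p→v is +6, a→g is +6, y→e is +6 — a constant shift. Each letter is shifted forward by 6 in the alphabet (a Caesar shift of +6).
Decoding vnutk: v−6=p, n−6=h, u−6=o, t−6=n, k−6=e.

phone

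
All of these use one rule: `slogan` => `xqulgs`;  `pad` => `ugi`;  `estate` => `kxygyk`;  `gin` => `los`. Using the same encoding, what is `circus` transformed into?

howhax

The shift depends on letter class: consonant s→x is +5, but vowel o→u is +6. The rule splits by letter class: vowels +6, consonants +5.
For circus: c(cons)+5=h, i(vowel)+6=o, r(cons)+5=w, c(cons)+5=h, u(vowel)+6=a, s(cons)+5=x.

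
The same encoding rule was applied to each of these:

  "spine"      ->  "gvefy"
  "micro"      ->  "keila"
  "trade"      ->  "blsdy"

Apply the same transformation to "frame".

s(18)→g(6) and p(15)→v(21) fit y≡21x+18 (mod 26); the inverse of 21 mod 26 is 5. This is an affine cipher: with a=0,…,z=25, each position x becomes (21x+18) mod 26.
On frame: f(5)→21·5+18≡19=t; r(17)→21·17+18≡11=l; a(0)→21·0+18≡18=s; m(12)→21·12+18≡10=k; e(4)→21·4+18≡24=y (all mod 26).

tlsky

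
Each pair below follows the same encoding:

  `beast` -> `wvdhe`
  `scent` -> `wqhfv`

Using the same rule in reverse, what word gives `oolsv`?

spill

The output letters match the input read backwards, each shifted +3: beast reversed is tsaeb. The word is reversed, then every letter is shifted forward by 3.
Decoding oolsv: shift back: o−3=l, o−3=l, l−3=i, s−3=p, v−3=s → llips; then reverse → spill.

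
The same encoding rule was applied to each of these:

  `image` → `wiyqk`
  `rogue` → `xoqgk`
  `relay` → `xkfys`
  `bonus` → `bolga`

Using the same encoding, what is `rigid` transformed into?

xwqwh

This is an affine cipher: with a=0,…,z=25, each position x becomes (3x+24) mod 26.
On rigid: r(17)→3·17+24≡23=x; i(8)→3·8+24≡22=w; g(6)→3·6+24≡16=q; i(8)→3·8+24≡22=w; d(3)→3·3+24≡7=h (all mod 26).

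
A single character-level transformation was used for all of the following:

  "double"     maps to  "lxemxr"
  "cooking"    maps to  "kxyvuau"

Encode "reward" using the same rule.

zngldq

The shift increases by 1 at each position, starting from +8: 8, 9, 10, ….
For reward: r+8=z, e+9=n, w+10=g, a+11=l, r+12=d, d+13=q.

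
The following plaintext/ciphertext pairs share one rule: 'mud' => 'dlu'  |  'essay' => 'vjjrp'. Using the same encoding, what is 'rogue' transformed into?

ifxlv

This is a Caesar cipher with shift 17.
For rogue: r+17=i, o+17=f, g+17=x, u+17=l, e+17=v.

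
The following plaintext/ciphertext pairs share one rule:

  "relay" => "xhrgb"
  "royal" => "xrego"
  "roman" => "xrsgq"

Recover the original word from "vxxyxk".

pursue

Shifts by position in relay: pos 0: r→x (+6), pos 1: e→h (+3), pos 2: l→r (+6), pos 3: a→g (+6), pos 4: y→b (+3) — repeating every 3. It's a Vigenère-style cipher with numeric key [6,3,6]: position i shifts by key[i mod 3].
Reversing it on vxxyxk: v−6=p, x−3=u, x−6=r, y−6=s, x−3=u, k−6=e.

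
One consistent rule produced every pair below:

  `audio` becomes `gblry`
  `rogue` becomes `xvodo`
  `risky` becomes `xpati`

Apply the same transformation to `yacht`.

ehkqd

In audio: a→g is +6, u→b is +7, d→l is +8, i→r is +9 — the shift increases by 1 each position. The shift increases by 1 at each position, starting from +6: 6, 7, 8, ….
Applying it to yacht: y+6=e, a+7=h, c+8=k, h+9=q, t+10=d.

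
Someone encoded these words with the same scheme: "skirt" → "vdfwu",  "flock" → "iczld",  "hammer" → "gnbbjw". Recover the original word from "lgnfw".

chair

s(18)→v(21) and k(10)→d(3) fit y≡25x+13 (mod 26); the inverse of 25 mod 26 is 25. Each letter's alphabet position (a=0..z=25) is mapped through 25·x+13 mod 26 — an affine cipher.
Reversing it on lgnfw: l(11)→25·(11−13)≡2=c; g(6)→25·(6−13)≡7=h; n(13)→25·(13−13)≡0=a; f(5)→25·(5−13)≡8=i; w(22)→25·(22−13)≡17=r (all mod 26).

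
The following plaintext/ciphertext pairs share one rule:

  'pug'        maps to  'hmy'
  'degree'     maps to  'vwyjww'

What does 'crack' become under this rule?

Compare letters: p→h is +18, u→m is +18, g→y is +18 — a constant shift. Every letter moves 18 places later in the alphabet, wrapping around z→a.
On crack: c+18=u, r+18=j, a+18=s, c+18=u, k+18=c.

ujsuc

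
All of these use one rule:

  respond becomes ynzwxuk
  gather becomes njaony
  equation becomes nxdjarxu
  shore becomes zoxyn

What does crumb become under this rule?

The shift depends on letter class: consonant r→y is +7, but vowel e→n is +9. The rule splits by letter class: vowels +9, consonants +7.
For crumb: c(cons)+7=j, r(cons)+7=y, u(vowel)+9=d, m(cons)+7=t, b(cons)+7=i.

jydti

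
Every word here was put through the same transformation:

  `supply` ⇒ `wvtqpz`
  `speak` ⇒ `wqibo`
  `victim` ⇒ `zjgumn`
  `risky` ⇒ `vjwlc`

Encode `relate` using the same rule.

vfpbxf

Shifts by position in supply: pos 0: s→w (+4), pos 1: u→v (+1), pos 2: p→t (+4), pos 3: p→q (+1) — repeating every 2. A repeating key of period 2 is used — shifts +4, +1 over and over.
Applying it to relate: r+4=v, e+1=f, l+4=p, a+1=b, t+4=x, e+1=f.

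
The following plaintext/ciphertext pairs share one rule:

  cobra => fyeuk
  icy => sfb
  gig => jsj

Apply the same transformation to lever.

Vowels shift forward by 10 and consonants shift forward by 3.
Applying it to lever: l(cons)+3=o, e(vowel)+10=o, v(cons)+3=y, e(vowel)+10=o, r(cons)+3=u.

ooyou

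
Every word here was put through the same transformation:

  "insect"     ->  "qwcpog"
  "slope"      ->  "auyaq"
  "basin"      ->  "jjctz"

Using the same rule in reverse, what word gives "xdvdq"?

pulse

In insect: i→q is +8, n→w is +9, s→c is +10, e→p is +11 — the shift increases by 1 each position. Letter i (0-indexed) is shifted by i+8, so successive shifts are 8, 9, 10, ….
Decoding xdvdq: x−8=p, d−9=u, v−10=l, d−11=s, q−12=e.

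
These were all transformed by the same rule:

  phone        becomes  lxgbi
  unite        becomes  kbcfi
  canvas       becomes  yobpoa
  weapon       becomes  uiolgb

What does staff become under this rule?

p(15)→l(11) and h(7)→x(23) fit y≡5x+14 (mod 26); the inverse of 5 mod 26 is 21. Each letter's alphabet position (a=0..z=25) is mapped through 5·x+14 mod 26 — an affine cipher.
For staff: s(18)→5·18+14≡0=a; t(19)→5·19+14≡5=f; a(0)→5·0+14≡14=o; f(5)→5·5+14≡13=n; f(5)→5·5+14≡13=n (all mod 26).

afonn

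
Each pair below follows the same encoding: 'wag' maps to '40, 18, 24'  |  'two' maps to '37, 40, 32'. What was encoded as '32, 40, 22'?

owe

Each letter is replaced by its alphabet position (a=1..z=26) + 17.
Undoing it on 32, 40, 22: 32→(32−17)÷1=15=o, 40→(40−17)÷1=23=w, 22→(22−17)÷1=5=e.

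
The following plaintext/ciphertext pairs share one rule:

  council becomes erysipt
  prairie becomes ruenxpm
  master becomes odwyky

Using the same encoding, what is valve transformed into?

xdpak

The shift increases by 1 at each position, starting from +2: 2, 3, 4, ….
On valve: v+2=x, a+3=d, l+4=p, v+5=a, e+6=k.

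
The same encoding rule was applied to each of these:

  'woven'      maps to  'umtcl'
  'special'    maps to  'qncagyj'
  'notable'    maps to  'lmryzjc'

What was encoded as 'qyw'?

Each letter is shifted forward by 24 in the alphabet (a Caesar shift of +24).
Decoding qyw: q−24=s, y−24=a, w−24=y.

say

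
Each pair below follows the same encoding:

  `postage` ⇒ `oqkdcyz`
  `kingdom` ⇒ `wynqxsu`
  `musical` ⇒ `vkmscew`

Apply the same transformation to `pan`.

Two steps: reverse the string, then apply a Caesar shift of +10.
Applying it to pan: reverse → nap; then shift: n+10=x, a+10=k, p+10=z.

xkz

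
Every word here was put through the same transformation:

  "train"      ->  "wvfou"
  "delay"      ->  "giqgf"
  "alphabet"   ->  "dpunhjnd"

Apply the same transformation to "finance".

Letter i (0-indexed) is shifted by i+3, so successive shifts are 3, 4, 5, ….
For finance: f+3=i, i+4=m, n+5=s, a+6=g, n+7=u, c+8=k, e+9=n.

imsgukn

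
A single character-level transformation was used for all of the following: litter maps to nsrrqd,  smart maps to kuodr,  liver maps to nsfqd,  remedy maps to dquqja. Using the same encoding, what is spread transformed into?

kpdqoj

l(11)→n(13) and i(8)→s(18) fit y≡7x+14 (mod 26); the inverse of 7 mod 26 is 15. This is an affine cipher: with a=0,…,z=25, each position x becomes (7x+14) mod 26.
For spread: s(18)→7·18+14≡10=k; p(15)→7·15+14≡15=p; r(17)→7·17+14≡3=d; e(4)→7·4+14≡16=q; a(0)→7·0+14≡14=o; d(3)→7·3+14≡9=j (all mod 26).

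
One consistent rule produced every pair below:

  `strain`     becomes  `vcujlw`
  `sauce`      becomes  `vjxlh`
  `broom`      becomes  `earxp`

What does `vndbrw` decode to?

season

Shifts by position in strain: pos 0: s→v (+3), pos 1: t→c (+9), pos 2: r→u (+3), pos 3: a→j (+9) — repeating every 2. The shifts repeat in a cycle of length 2: positions 0,1,… shift by +3, +9, then the pattern repeats.
Decoding vndbrw: v−3=s, n−9=e, d−3=a, b−9=s, r−3=o, w−9=n.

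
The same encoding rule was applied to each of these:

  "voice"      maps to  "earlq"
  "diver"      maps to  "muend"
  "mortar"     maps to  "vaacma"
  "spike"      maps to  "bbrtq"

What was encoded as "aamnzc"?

rodent

Shifts by position in voice: pos 0: v→e (+9), pos 1: o→a (+12), pos 2: i→r (+9), pos 3: c→l (+9), pos 4: e→q (+12) — repeating every 3. A repeating key of period 3 is used — shifts +9, +12, +9 over and over.
Decoding aamnzc: a−9=r, a−12=o, m−9=d, n−9=e, z−12=n, c−9=t.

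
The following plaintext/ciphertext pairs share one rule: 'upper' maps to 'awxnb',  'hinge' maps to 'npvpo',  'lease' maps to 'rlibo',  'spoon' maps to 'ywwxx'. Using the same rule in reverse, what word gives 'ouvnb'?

inner

In upper: u→a is +6, p→w is +7, p→x is +8, e→n is +9 — the shift increases by 1 each position. The shift increases by 1 at each position, starting from +6: 6, 7, 8, ….
Decoding ouvnb: o−6=i, u−7=n, v−8=n, n−9=e, b−10=r.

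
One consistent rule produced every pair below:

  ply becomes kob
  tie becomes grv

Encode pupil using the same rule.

kfkro

Each pair mirrors across the alphabet (p↔k, l↔o, y↔b): positions sum to 25. Letters are reflected about the middle of the alphabet (position → 25−position): Atbash.
On pupil: p↔k, u↔f, p↔k, i↔r, l↔o.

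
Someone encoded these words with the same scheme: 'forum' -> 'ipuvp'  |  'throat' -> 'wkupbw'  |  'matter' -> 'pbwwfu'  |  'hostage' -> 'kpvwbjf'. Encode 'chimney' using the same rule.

The shift depends on letter class: consonant f→i is +3, but vowel o→p is +1. The rule splits by letter class: vowels +1, consonants +3.
On chimney: c(cons)+3=f, h(cons)+3=k, i(vowel)+1=j, m(cons)+3=p, n(cons)+3=q, e(vowel)+1=f, y(cons)+3=b.

fkjpqfb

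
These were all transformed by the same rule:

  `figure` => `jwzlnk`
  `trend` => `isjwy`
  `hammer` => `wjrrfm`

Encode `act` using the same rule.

Read the word backwards and shift each letter +5.
For act: reverse → tca; then shift: t+5=y, c+5=h, a+5=f.

yhf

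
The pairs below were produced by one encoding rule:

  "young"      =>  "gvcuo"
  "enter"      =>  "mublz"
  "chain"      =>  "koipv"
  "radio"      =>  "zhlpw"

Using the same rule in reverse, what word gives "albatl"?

Shifts by position in young: pos 0: y→g (+8), pos 1: o→v (+7), pos 2: u→c (+8), pos 3: n→u (+7) — repeating every 2. The shifts repeat in a cycle of length 2: positions 0,1,… shift by +8, +7, then the pattern repeats.
Undoing it on albatl: a−8=s, l−7=e, b−8=t, a−7=t, t−8=l, l−7=e.

settle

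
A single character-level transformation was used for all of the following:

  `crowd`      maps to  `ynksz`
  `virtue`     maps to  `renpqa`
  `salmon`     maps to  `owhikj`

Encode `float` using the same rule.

bhkwp

Compare letters: c→y is +22, r→n is +22, o→k is +22 — a constant shift. Every letter moves 22 places later in the alphabet, wrapping around z→a.
Applying it to float: f+22=b, l+22=h, o+22=k, a+22=w, t+22=p.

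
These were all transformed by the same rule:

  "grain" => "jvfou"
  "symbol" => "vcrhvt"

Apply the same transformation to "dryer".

Letter i (0-indexed) is shifted by i+3, so successive shifts are 3, 4, 5, ….
Applying it to dryer: d+3=g, r+4=v, y+5=d, e+6=k, r+7=y.

gvdky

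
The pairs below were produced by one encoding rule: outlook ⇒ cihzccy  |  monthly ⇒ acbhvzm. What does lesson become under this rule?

zsggcb

Compare letters: o→c is +14, u→i is +14, t→h is +14 — a constant shift. Each letter is shifted forward by 14 in the alphabet (a Caesar shift of +14).
For lesson: l+14=z, e+14=s, s+14=g, s+14=g, o+14=c, n+14=b.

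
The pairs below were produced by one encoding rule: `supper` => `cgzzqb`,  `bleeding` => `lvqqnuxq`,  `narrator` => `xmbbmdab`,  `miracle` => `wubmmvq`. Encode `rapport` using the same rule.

bmzzabd

Two shifts are in play — +12 for a/e/i/o/u, +10 for every other letter.
Applying it to rapport: r(cons)+10=b, a(vowel)+12=m, p(cons)+10=z, p(cons)+10=z, o(vowel)+12=a, r(cons)+10=b, t(cons)+10=d.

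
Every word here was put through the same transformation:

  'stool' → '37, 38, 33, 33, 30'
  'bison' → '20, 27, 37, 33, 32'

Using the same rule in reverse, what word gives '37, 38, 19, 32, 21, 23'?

stance

s is letter #19 and maps to 37: an offset of 18. Each letter is replaced by its alphabet position (a=1..z=26) + 18.
Reversing it on 37, 38, 19, 32, 21, 23: 37→(37−18)÷1=19=s, 38→(38−18)÷1=20=t, 19→(19−18)÷1=1=a, 32→(32−18)÷1=14=n, 21→(21−18)÷1=3=c, 23→(23−18)÷1=5=e.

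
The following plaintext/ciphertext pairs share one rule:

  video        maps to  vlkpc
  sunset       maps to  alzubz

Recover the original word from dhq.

jaw

The output letters match the input read backwards, each shifted +7: video reversed is oediv. Two steps: reverse the string, then apply a Caesar shift of +7.
Reversing it on dhq: shift back: d−7=w, h−7=a, q−7=j → waj; then reverse → jaw.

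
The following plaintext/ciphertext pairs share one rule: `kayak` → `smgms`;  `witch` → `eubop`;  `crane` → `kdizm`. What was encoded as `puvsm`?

hinge

Shifts by position in kayak: pos 0: k→s (+8), pos 1: a→m (+12), pos 2: y→g (+8), pos 3: a→m (+12) — repeating every 2. It's a Vigenère-style cipher with numeric key [8,12]: position i shifts by key[i mod 2].
Reversing it on puvsm: p−8=h, u−12=i, v−8=n, s−12=g, m−8=e.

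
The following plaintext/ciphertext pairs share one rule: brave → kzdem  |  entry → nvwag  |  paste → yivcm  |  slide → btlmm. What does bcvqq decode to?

Shifts by position in brave: pos 0: b→k (+9), pos 1: r→z (+8), pos 2: a→d (+3), pos 3: v→e (+9), pos 4: e→m (+8) — repeating every 3. The shifts repeat in a cycle of length 3: positions 0,1,… shift by +9, +8, +3, then the pattern repeats.
Reversing it on bcvqq: b−9=s, c−8=u, v−3=s, q−9=h, q−8=i.

sushi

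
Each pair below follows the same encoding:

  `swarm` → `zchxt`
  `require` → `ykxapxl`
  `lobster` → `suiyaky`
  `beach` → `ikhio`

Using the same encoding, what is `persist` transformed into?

wkyypya

It's a Vigenère-style cipher with numeric key [7,6]: position i shifts by key[i mod 2].
Applying it to persist: p+7=w, e+6=k, r+7=y, s+6=y, i+7=p, s+6=y, t+7=a.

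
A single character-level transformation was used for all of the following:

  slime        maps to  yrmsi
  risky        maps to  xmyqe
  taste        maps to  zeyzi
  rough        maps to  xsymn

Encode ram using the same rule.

The rule splits by letter class: vowels +4, consonants +6.
On ram: r(cons)+6=x, a(vowel)+4=e, m(cons)+6=s.

xes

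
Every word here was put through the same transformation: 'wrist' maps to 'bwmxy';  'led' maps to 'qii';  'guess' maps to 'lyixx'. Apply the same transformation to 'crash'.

hwexm

The shift depends on letter class: consonant w→b is +5, but vowel i→m is +4. The rule splits by letter class: vowels +4, consonants +5.
Applying it to crash: c(cons)+5=h, r(cons)+5=w, a(vowel)+4=e, s(cons)+5=x, h(cons)+5=m.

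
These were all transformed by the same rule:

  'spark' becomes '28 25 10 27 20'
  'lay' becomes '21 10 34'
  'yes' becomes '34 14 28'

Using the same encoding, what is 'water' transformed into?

s is letter #19 and maps to 28: an offset of 9. Letters become their 1-based position plus 9 (so a→10, b→11, …).
On water: w=23→32, a=1→10, t=20→29, e=5→14, r=18→27.

32 10 29 14 27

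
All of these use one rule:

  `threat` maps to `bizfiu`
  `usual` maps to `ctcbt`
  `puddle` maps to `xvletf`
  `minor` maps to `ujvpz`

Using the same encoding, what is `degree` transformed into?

Shifts by position in threat: pos 0: t→b (+8), pos 1: h→i (+1), pos 2: r→z (+8), pos 3: e→f (+1) — repeating every 2. It's a Vigenère-style cipher with numeric key [8,1]: position i shifts by key[i mod 2].
On degree: d+8=l, e+1=f, g+8=o, r+1=s, e+8=m, e+1=f.

lfosmf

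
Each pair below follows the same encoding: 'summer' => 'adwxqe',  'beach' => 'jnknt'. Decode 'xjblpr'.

In summer: s→a is +8, u→d is +9, m→w is +10, m→x is +11 — the shift increases by 1 each position. The shift increases by 1 at each position, starting from +8: 8, 9, 10, ….
Reversing it on xjblpr: x−8=p, j−9=a, b−10=r, l−11=a, p−12=d, r−13=e.

parade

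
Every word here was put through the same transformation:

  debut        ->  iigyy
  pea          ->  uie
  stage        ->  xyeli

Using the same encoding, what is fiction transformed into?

The shift depends on letter class: consonant d→i is +5, but vowel e→i is +4. The rule splits by letter class: vowels +4, consonants +5.
For fiction: f(cons)+5=k, i(vowel)+4=m, c(cons)+5=h, t(cons)+5=y, i(vowel)+4=m, o(vowel)+4=s, n(cons)+5=s.

kmhymss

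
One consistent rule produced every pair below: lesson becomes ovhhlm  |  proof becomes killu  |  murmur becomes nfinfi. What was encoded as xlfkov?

Each pair mirrors across the alphabet (l↔o, e↔v, s↔h): positions sum to 25. This is the alphabet-reversal cipher (Atbash): a becomes z, b becomes y, etc.
Reversing it on xlfkov: x↔c, l↔o, f↔u, k↔p, o↔l, v↔e.

couple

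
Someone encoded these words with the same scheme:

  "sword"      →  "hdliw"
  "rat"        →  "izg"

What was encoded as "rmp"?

Each pair mirrors across the alphabet (s↔h, w↔d, o↔l): positions sum to 25. This is the alphabet-reversal cipher (Atbash): a becomes z, b becomes y, etc.
Decoding rmp: r↔i, m↔n, p↔k.

ink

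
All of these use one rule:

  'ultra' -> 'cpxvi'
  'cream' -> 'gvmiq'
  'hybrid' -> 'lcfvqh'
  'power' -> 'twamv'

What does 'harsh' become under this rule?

The shift depends on letter class: consonant l→p is +4, but vowel u→c is +8. Two shifts are in play — +8 for a/e/i/o/u, +4 for every other letter.
For harsh: h(cons)+4=l, a(vowel)+8=i, r(cons)+4=v, s(cons)+4=w, h(cons)+4=l.

livwl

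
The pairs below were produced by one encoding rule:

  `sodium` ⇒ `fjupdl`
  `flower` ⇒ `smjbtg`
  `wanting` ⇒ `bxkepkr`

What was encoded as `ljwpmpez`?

mobility

s(18)→f(5) and o(14)→j(9) fit y≡25x+23 (mod 26); the inverse of 25 mod 26 is 25. Each letter's alphabet position (a=0..z=25) is mapped through 25·x+23 mod 26 — an affine cipher.
Decoding ljwpmpez: l(11)→25·(11−23)≡12=m; j(9)→25·(9−23)≡14=o; w(22)→25·(22−23)≡1=b; p(15)→25·(15−23)≡8=i; m(12)→25·(12−23)≡11=l; p(15)→25·(15−23)≡8=i; e(4)→25·(4−23)≡19=t; z(25)→25·(25−23)≡24=y (all mod 26).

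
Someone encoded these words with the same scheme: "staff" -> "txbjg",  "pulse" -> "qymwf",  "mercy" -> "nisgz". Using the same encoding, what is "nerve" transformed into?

oiszf

Shifts by position in staff: pos 0: s→t (+1), pos 1: t→x (+4), pos 2: a→b (+1), pos 3: f→j (+4) — repeating every 2. The shifts repeat in a cycle of length 2: positions 0,1,… shift by +1, +4, then the pattern repeats.
For nerve: n+1=o, e+4=i, r+1=s, v+4=z, e+1=f.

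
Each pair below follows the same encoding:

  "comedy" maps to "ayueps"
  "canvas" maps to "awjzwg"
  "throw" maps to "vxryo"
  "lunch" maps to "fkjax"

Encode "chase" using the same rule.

c(2)→a(0) and o(14)→y(24) fit y≡15x+22 (mod 26); the inverse of 15 mod 26 is 7. Treating letters as 0–25, the rule is x ↦ 15x + 22 (mod 26).
On chase: c(2)→15·2+22≡0=a; h(7)→15·7+22≡23=x; a(0)→15·0+22≡22=w; s(18)→15·18+22≡6=g; e(4)→15·4+22≡4=e (all mod 26).

axwge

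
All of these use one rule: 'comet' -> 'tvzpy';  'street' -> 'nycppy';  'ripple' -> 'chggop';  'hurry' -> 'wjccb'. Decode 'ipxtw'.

c(2)→t(19) and o(14)→v(21) fit y≡11x+23 (mod 26); the inverse of 11 mod 26 is 19. This is an affine cipher: with a=0,…,z=25, each position x becomes (11x+23) mod 26.
Undoing it on ipxtw: i(8)→19·(8−23)≡1=b; p(15)→19·(15−23)≡4=e; x(23)→19·(23−23)≡0=a; t(19)→19·(19−23)≡2=c; w(22)→19·(22−23)≡7=h (all mod 26).

beach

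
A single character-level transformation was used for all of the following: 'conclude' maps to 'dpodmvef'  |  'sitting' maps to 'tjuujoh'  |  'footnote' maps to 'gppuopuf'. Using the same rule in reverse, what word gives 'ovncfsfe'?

numbered

Compare letters: c→d is +1, o→p is +1, n→o is +1 — a constant shift. It's a constant shift of +1 (ROT1).
Undoing it on ovncfsfe: o−1=n, v−1=u, n−1=m, c−1=b, f−1=e, s−1=r, f−1=e, e−1=d.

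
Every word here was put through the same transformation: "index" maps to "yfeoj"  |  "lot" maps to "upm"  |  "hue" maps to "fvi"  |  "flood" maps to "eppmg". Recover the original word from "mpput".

Read the word backwards and shift each letter +1.
Undoing it on mpput: shift back: m−1=l, p−1=o, p−1=o, u−1=t, t−1=s → loots; then reverse → stool.

stool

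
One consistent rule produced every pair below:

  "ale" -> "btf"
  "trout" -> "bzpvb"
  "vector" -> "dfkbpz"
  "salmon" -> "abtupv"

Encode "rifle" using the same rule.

zjntf

The shift depends on letter class: consonant l→t is +8, but vowel a→b is +1. The rule splits by letter class: vowels +1, consonants +8.
Applying it to rifle: r(cons)+8=z, i(vowel)+1=j, f(cons)+8=n, l(cons)+8=t, e(vowel)+1=f.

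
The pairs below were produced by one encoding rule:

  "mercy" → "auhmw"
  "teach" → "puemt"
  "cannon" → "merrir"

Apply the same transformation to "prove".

m(12)→a(0) and e(4)→u(20) fit y≡17x+4 (mod 26); the inverse of 17 mod 26 is 23. Treating letters as 0–25, the rule is x ↦ 17x + 4 (mod 26).
Applying it to prove: p(15)→17·15+4≡25=z; r(17)→17·17+4≡7=h; o(14)→17·14+4≡8=i; v(21)→17·21+4≡23=x; e(4)→17·4+4≡20=u (all mod 26).

zhixu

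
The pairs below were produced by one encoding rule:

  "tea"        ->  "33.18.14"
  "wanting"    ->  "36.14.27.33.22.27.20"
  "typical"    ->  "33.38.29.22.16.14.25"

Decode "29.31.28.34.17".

t is letter #20 and maps to 33: an offset of 13. Each letter is replaced by its alphabet position (a=1..z=26) + 13.
Reversing it on 29.31.28.34.17: 29→(29−13)÷1=16=p, 31→(31−13)÷1=18=r, 28→(28−13)÷1=15=o, 34→(34−13)÷1=21=u, 17→(17−13)÷1=4=d.

proud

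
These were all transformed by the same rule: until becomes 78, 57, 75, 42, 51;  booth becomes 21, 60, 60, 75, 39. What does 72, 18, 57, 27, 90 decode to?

u(#21)→78 and n(#14)→57: differences scale by 3, so n = 3·pos + 15. Each letter becomes 3×(its alphabet position, a=1..z=26) + 15.
Decoding 72, 18, 57, 27, 90: 72→(72−15)÷3=19=s, 18→(18−15)÷3=1=a, 57→(57−15)÷3=14=n, 27→(27−15)÷3=4=d, 90→(90−15)÷3=25=y.

sandy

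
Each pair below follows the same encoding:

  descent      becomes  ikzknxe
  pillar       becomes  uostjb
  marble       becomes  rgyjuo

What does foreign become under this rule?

In descent: d→i is +5, e→k is +6, s→z is +7, c→k is +8 — the shift increases by 1 each position. Letter i (0-indexed) is shifted by i+5, so successive shifts are 5, 6, 7, ….
Applying it to foreign: f+5=k, o+6=u, r+7=y, e+8=m, i+9=r, g+10=q, n+11=y.

kuymrqy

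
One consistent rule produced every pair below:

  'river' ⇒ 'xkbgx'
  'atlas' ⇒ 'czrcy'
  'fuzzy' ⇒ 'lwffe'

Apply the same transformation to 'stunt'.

yzwtz

The shift depends on letter class: consonant r→x is +6, but vowel i→k is +2. Two shifts are in play — +2 for a/e/i/o/u, +6 for every other letter.
On stunt: s(cons)+6=y, t(cons)+6=z, u(vowel)+2=w, n(cons)+6=t, t(cons)+6=z.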